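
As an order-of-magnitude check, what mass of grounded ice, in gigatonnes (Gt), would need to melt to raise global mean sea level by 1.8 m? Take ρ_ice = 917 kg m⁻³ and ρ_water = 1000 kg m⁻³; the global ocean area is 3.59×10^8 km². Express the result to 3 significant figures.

Required water volume = Δh × A = 1.8 m × 3.59×10^14 m² = 6.462×10^14 m³.
ρ_w = 1000 kg m⁻³, so the mass of water = 6.462×10^14 m³ × 1000 kg m⁻³ = 6.462×10^17 kg = 6.46×10^5 Gt (and the same mass of ice, by conservation).

≈ 6.46×10^5 Gt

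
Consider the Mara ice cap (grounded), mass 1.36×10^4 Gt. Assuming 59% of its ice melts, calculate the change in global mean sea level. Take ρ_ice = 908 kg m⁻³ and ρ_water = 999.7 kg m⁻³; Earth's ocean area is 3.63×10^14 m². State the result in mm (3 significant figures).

Mara: 0.59 × 1.36×10^4 Gt = 8.024×10^15 kg; dividing by ρ_w = 999.7 kg m⁻³ gives 8.026×10^12 m³ of water.
Spread over 3.63×10^14 m² of ocean, Δh = 8.026×10^12 / 3.63×10^14 = 0.0221 m = 22.1 mm.

≈ 22.1 mm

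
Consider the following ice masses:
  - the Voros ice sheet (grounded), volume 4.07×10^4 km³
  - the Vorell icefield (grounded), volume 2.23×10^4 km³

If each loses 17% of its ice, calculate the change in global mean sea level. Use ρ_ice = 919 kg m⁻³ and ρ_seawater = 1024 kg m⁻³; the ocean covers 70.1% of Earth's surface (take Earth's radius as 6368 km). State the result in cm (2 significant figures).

≈ 2.7 cm

Voros: 0.17 × 4.07×10^4 km³ × (919/1024) = 6210 km³ of water.
Vorell: 0.17 × 2.23×10^4 km³ × (919/1024) = 3402 km³ of water.
Total added water ≈ 9.612×10^12 m³ over 3.57×10^14 m² → Δh = 0.0269 m = 2.7 cm.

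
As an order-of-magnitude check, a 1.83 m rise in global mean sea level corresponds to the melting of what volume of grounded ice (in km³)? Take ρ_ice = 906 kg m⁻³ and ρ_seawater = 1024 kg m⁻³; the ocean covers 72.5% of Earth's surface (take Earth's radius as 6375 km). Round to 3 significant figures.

≈ 7.66×10^5 km³

Required water volume = Δh × A = 1.83 m × 3.70×10^14 m² = 6.776×10^14 m³ = 6.776×10^5 km³.
Ice volume = water volume × ρ_w/ρ_ice = 6.776×10^5 × 1024/906 = 7.66×10^5 km³.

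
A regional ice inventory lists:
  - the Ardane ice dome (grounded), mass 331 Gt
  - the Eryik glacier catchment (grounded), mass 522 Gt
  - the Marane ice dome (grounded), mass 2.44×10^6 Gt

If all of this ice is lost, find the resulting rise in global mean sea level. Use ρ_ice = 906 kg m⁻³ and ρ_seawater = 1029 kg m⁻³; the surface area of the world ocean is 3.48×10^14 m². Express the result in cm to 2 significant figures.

≈ 680 cm

Ardane: 331 Gt = 3.310×10^14 kg; dividing by ρ_w = 1029 kg m⁻³ gives 3.217×10^11 m³ of water.
Eryik: 522 Gt = 5.220×10^14 kg; dividing by ρ_w = 1029 kg m⁻³ gives 5.073×10^11 m³ of water.
Marane: 2.44×10^6 Gt = 2.440×10^18 kg; dividing by ρ_w = 1029 kg m⁻³ gives 2.371×10^15 m³ of water.
Total added water ≈ 2.372×10^15 m³ over 3.48×10^14 m² → Δh = 6.82 m = 680 cm.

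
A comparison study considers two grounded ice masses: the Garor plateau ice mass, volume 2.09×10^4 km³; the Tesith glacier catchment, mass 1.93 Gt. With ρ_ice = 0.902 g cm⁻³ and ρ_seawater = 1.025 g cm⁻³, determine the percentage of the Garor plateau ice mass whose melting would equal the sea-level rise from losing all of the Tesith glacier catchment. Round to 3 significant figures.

Equal sea-level rise means equal mass of meltwater, i.e. equal mass of ice lost.
Ice mass of Tesith: 1.930×10^12 kg; ice mass of Garor: 1.885×10^16 kg.
Fraction required = 1.930×10^12 / 1.885×10^16 = 1.02×10^-4 → 0.0102 %.

≈ 0.0102 %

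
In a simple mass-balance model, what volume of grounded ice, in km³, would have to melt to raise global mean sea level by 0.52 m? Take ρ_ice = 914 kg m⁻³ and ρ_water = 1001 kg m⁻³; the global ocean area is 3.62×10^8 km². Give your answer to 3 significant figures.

≈ 2.06×10^5 km³

Required water volume = Δh × A = 0.52 m × 3.62×10^14 m² = 1.882×10^14 m³ = 1.882×10^5 km³.
Ice volume = water volume × ρ_w/ρ_ice = 1.882×10^5 × 1001/914 = 2.06×10^5 km³.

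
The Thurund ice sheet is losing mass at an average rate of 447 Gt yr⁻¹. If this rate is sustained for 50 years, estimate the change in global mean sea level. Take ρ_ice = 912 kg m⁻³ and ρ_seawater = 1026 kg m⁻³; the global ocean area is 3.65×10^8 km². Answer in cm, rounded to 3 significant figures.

Total mass lost = 447 Gt/yr × 50 yr = 2.235×10^4 Gt = 2.235×10^16 kg.
ρ_w = 1026 kg m⁻³, so water volume = 2.235×10^16 / 1026 = 2.178×10^13 m³.
Δh = 2.178×10^13 / 3.65×10^14 = 0.0597 m = 5.97 cm.

≈ 5.97 cm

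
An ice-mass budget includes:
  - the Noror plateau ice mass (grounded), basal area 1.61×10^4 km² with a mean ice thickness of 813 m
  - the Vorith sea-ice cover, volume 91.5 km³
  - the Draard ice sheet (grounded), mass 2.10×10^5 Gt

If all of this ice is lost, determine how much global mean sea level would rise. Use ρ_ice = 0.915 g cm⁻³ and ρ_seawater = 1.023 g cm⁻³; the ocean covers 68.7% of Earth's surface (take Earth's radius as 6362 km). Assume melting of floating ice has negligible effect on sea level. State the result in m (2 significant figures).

Noror: ice volume = 1.61×10^4 km² × 813 m = 1.309×10^4 km³; 1.309×10^4 × (915/1023) = 1.171×10^4 km³ of water.
The Vorith sea-ice cover is floating and already displaces its own weight of water, so its melt adds essentially nothing to sea level.
Draard: 2.10×10^5 Gt = 2.100×10^17 kg; dividing by ρ_w = 1.023 g cm⁻³ = 1023 kg m⁻³ gives 2.053×10^14 m³ of water.
Total added water ≈ 2.170×10^14 m³ over 3.49×10^14 m² → Δh = 0.621 m.

≈ 0.62 m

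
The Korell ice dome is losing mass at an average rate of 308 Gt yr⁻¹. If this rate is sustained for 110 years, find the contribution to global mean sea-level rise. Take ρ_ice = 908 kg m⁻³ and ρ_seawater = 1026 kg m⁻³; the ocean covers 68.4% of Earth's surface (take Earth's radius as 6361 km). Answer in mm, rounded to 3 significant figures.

Total mass lost = 308 Gt/yr × 110 yr = 3.388×10^4 Gt = 3.388×10^16 kg.
ρ_w = 1026 kg m⁻³, so water volume = 3.388×10^16 / 1026 = 3.302×10^13 m³.
Δh = 3.302×10^13 / 3.48×10^14 = 0.0949 m = 94.9 mm.

≈ 94.9 mm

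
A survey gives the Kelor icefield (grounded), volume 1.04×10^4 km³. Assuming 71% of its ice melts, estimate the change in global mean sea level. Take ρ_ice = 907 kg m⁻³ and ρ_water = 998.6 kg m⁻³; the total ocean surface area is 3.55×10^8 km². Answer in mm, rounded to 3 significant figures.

≈ 18.9 mm

Kelor: 0.71 × 1.04×10^4 km³ × (907/998.6) = 6707 km³ of water.
Spread over 3.55×10^14 m² of ocean, Δh = 6.707×10^12 / 3.55×10^14 = 0.0189 m = 18.9 mm.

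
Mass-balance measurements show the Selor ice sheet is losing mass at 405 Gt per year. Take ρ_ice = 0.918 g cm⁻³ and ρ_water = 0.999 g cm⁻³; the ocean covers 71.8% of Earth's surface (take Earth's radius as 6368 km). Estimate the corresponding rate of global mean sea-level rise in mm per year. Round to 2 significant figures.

ρ_w = 0.999 g cm⁻³ = 999 kg m⁻³. Annual water volume added = 405 Gt / ρ_w = 4.050×10^14 kg / 999 kg m⁻³ = 4.054×10^11 m³.
Δh per year = 4.054×10^11 / 3.66×10^14 = 1.11×10^-3 m = 1.1 mm.

≈ 1.1 mm/yr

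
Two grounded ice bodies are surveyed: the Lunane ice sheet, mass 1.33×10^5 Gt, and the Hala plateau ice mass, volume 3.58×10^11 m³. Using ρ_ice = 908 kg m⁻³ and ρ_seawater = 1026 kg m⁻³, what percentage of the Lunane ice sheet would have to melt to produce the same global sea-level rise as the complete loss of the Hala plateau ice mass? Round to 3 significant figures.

Equal sea-level rise means equal mass of meltwater, i.e. equal mass of ice lost.
Ice mass of Hala: 3.251×10^14 kg; ice mass of Lunane: 1.330×10^17 kg.
Fraction required = 3.251×10^14 / 1.330×10^17 = 2.44×10^-3 → 0.244 %.

≈ 0.244 %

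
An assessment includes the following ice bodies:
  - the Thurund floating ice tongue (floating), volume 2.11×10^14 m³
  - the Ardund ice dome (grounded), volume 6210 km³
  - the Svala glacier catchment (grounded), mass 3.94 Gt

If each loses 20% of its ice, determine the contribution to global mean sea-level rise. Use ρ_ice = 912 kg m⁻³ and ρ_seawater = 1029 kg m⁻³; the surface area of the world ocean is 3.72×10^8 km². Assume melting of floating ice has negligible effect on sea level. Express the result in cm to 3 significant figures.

The Thurund floating ice tongue is floating and already displaces its own weight of water, so its melt adds essentially nothing to sea level.
Ardund: 0.2 × 6210 km³ × (912/1029) = 1101 km³ of water.
Svala: 0.2 × 3.94 Gt = 7.880×10^11 kg; dividing by ρ_w = 1029 kg m⁻³ gives 7.658×10^8 m³ of water.
Total added water ≈ 1.102×10^12 m³ over 3.72×10^14 m² → Δh = 2.96×10^-3 m = 0.296 cm.

≈ 0.296 cm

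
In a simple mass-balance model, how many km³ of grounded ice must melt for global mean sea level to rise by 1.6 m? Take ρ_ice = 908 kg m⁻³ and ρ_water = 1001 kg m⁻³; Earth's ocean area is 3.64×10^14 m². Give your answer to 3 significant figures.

≈ 6.42×10^5 km³

Required water volume = Δh × A = 1.6 m × 3.64×10^14 m² = 5.824×10^14 m³ = 5.824×10^5 km³.
Ice volume = water volume × ρ_w/ρ_ice = 5.824×10^5 × 1001/908 = 6.42×10^5 km³.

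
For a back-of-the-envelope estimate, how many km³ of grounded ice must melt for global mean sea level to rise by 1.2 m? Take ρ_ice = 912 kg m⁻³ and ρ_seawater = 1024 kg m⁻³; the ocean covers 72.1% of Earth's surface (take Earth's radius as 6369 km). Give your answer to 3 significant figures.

≈ 4.95×10^5 km³

Required water volume = Δh × A = 1.2 m × 3.68×10^14 m² = 4.410×10^14 m³ = 4.410×10^5 km³.
Ice volume = water volume × ρ_w/ρ_ice = 4.410×10^5 × 1024/912 = 4.95×10^5 km³.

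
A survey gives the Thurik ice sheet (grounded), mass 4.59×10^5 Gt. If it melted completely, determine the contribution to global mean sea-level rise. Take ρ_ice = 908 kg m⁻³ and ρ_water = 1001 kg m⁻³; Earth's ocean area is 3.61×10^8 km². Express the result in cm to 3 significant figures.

≈ 127 cm

Thurik: 4.59×10^5 Gt = 4.590×10^17 kg; dividing by ρ_w = 1001 kg m⁻³ gives 4.585×10^14 m³ of water.
Spread over 3.61×10^14 m² of ocean, Δh = 4.585×10^14 / 3.61×10^14 = 1.27 m = 127 cm.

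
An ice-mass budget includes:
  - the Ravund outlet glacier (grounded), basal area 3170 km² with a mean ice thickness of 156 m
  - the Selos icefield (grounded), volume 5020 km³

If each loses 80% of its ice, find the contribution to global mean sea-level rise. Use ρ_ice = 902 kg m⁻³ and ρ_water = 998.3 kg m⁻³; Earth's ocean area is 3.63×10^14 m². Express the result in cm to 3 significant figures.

≈ 1.10 cm

Ravund: ice volume = 3170 km² × 156 m = 494.5 km³; 0.8 × 494.5 × (902/998.3) = 357.5 km³ of water.
Selos: 0.8 × 5020 km³ × (902/998.3) = 3629 km³ of water.
Total added water ≈ 3.986×10^12 m³ over 3.63×10^14 m² → Δh = 0.0110 m = 1.10 cm.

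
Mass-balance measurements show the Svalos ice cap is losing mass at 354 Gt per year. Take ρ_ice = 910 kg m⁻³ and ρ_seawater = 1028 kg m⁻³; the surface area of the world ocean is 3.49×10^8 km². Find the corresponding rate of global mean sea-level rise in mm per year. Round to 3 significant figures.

ρ_w = 1028 kg m⁻³. Annual water volume added = 354 Gt / ρ_w = 3.540×10^14 kg / 1028 kg m⁻³ = 3.444×10^11 m³.
Δh per year = 3.444×10^11 / 3.49×10^14 = 9.87×10^-4 m = 0.987 mm.

≈ 0.987 mm/yr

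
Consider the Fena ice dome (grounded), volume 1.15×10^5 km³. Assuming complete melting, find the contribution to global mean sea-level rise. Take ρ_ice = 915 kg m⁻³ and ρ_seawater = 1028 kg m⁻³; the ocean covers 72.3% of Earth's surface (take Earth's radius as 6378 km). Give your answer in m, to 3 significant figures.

≈ 0.277 m

Fena: 1.15×10^5 km³ × (915/1028) = 1.024×10^5 km³ of water.
Spread over 3.70×10^14 m² of ocean, Δh = 1.024×10^14 / 3.70×10^14 = 0.277 m.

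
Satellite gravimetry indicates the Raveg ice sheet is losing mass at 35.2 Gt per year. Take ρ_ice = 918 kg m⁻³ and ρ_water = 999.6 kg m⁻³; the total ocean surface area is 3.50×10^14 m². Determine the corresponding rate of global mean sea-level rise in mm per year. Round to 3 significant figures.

≈ 0.101 mm/yr

ρ_w = 999.6 kg m⁻³. Annual water volume added = 35.2 Gt / ρ_w = 3.520×10^13 kg / 999.6 kg m⁻³ = 3.521×10^10 m³.
Δh per year = 3.521×10^10 / 3.50×10^14 = 1.01×10^-4 m = 0.101 mm.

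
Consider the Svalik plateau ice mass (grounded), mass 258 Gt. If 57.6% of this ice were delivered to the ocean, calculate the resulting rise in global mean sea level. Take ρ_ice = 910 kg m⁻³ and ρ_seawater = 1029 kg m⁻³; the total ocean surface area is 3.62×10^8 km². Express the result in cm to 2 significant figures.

≈ 0.040 cm

Svalik: 0.576 × 258 Gt = 1.486×10^14 kg; dividing by ρ_w = 1029 kg m⁻³ gives 1.444×10^11 m³ of water.
Spread over 3.62×10^14 m² of ocean, Δh = 1.444×10^11 / 3.62×10^14 = 3.99×10^-4 m = 0.040 cm.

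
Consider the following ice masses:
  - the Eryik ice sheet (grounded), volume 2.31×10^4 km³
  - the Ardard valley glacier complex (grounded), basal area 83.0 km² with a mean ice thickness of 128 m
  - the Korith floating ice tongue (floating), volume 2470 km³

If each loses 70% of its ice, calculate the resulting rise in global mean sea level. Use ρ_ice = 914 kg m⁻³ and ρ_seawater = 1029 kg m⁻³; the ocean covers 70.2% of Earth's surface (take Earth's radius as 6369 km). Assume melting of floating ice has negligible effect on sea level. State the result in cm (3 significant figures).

≈ 4.02 cm

Eryik: 0.7 × 2.31×10^4 km³ × (914/1029) = 1.436×10^4 km³ of water.
Ardard: ice volume = 83.0 km² × 128 m = 10.62 km³; 0.7 × 10.62 × (914/1029) = 6.606 km³ of water.
The Korith floating ice tongue is floating and already displaces its own weight of water, so its melt adds essentially nothing to sea level.
Total added water ≈ 1.437×10^13 m³ over 3.58×10^14 m² → Δh = 0.0402 m = 4.02 cm.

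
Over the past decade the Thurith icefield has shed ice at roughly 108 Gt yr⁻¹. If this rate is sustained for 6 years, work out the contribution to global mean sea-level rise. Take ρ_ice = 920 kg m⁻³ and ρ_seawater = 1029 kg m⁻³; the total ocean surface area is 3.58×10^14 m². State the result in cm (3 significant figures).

≈ 0.176 cm

Total mass lost = 108 Gt/yr × 6 yr = 648.0 Gt = 6.480×10^14 kg.
ρ_w = 1029 kg m⁻³, so water volume = 6.480×10^14 / 1029 = 6.297×10^11 m³.
Δh = 6.297×10^11 / 3.58×10^14 = 1.76×10^-3 m = 0.176 cm.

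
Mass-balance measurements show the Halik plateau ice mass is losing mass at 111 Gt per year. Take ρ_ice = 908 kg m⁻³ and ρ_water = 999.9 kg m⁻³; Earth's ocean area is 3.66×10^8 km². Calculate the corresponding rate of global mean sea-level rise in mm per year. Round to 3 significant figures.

≈ 0.303 mm/yr

ρ_w = 999.9 kg m⁻³. Annual water volume added = 111 Gt / ρ_w = 1.110×10^14 kg / 999.9 kg m⁻³ = 1.110×10^11 m³.
Δh per year = 1.110×10^11 / 3.66×10^14 = 3.03×10^-4 m = 0.303 mm.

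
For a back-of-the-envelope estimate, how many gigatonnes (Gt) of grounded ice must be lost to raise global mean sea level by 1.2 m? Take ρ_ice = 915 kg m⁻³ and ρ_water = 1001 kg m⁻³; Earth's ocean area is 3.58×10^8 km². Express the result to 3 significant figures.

≈ 4.30×10^5 Gt

Required water volume = Δh × A = 1.2 m × 3.58×10^14 m² = 4.296×10^14 m³.
ρ_w = 1001 kg m⁻³, so the mass of water = 4.296×10^14 m³ × 1001 kg m⁻³ = 4.300×10^17 kg = 4.30×10^5 Gt (and the same mass of ice, by conservation).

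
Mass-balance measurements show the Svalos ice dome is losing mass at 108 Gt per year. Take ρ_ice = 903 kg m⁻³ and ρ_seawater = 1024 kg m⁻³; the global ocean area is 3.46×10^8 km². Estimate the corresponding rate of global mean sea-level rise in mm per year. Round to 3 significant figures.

≈ 0.305 mm/yr

ρ_w = 1024 kg m⁻³. Annual water volume added = 108 Gt / ρ_w = 1.080×10^14 kg / 1024 kg m⁻³ = 1.055×10^11 m³.
Δh per year = 1.055×10^11 / 3.46×10^14 = 3.05×10^-4 m = 0.305 mm.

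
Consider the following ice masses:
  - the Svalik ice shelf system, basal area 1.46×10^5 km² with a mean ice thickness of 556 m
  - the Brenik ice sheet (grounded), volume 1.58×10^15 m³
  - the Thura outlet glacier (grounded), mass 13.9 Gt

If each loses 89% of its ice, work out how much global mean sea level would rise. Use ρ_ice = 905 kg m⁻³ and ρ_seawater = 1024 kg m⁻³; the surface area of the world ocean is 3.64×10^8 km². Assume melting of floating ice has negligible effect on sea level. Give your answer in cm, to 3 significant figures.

The Svalik ice shelf system is floating and already displaces its own weight of water, so its melt adds essentially nothing to sea level.
Brenik: 0.89 × 1.58×10^15 m³ × (905/1024) = 1.243×10^15 m³ of water.
Thura: 0.89 × 13.9 Gt = 1.237×10^13 kg; dividing by ρ_w = 1024 kg m⁻³ gives 1.208×10^10 m³ of water.
Total added water ≈ 1.243×10^15 m³ over 3.64×10^14 m² → Δh = 3.41 m = 341 cm.

≈ 341 cm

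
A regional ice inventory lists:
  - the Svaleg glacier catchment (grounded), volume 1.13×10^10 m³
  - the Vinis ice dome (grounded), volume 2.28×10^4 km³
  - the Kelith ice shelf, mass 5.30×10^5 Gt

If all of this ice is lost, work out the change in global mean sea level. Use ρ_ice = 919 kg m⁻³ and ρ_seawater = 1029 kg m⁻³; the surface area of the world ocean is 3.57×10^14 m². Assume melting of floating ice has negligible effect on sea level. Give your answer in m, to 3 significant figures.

Svaleg: 1.13×10^10 m³ × (919/1029) = 1.009×10^10 m³ of water.
Vinis: 2.28×10^4 km³ × (919/1029) = 2.036×10^4 km³ of water.
The Kelith ice shelf is floating and already displaces its own weight of water, so its melt adds essentially nothing to sea level.
Total added water ≈ 2.037×10^13 m³ over 3.57×10^14 m² → Δh = 0.0571 m.

≈ 0.0571 m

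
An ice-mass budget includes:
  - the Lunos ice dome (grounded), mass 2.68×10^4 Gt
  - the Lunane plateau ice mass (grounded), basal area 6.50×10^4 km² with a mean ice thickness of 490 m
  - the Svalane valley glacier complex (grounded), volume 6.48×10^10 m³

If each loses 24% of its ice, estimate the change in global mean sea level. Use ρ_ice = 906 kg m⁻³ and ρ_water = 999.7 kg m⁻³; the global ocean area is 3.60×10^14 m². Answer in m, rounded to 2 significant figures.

Lunos: 0.24 × 2.68×10^4 Gt = 6.432×10^15 kg; dividing by ρ_w = 999.7 kg m⁻³ gives 6.434×10^12 m³ of water.
Lunane: ice volume = 6.50×10^4 km² × 490 m = 3.185×10^4 km³; 0.24 × 3.185×10^4 × (906/999.7) = 6928 km³ of water.
Svalane: 0.24 × 6.48×10^10 m³ × (906/999.7) = 1.409×10^10 m³ of water.
Total added water ≈ 1.338×10^13 m³ over 3.60×10^14 m² → Δh = 0.0372 m.

≈ 0.037 m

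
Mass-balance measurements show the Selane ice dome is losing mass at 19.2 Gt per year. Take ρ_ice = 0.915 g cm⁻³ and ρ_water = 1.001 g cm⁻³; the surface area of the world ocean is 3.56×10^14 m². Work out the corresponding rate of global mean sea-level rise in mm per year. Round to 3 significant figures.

≈ 0.0539 mm/yr

ρ_w = 1.001 g cm⁻³ = 1001 kg m⁻³. Annual water volume added = 19.2 Gt / ρ_w = 1.920×10^13 kg / 1001 kg m⁻³ = 1.918×10^10 m³.
Δh per year = 1.918×10^10 / 3.56×10^14 = 5.39×10^-5 m = 0.0539 mm.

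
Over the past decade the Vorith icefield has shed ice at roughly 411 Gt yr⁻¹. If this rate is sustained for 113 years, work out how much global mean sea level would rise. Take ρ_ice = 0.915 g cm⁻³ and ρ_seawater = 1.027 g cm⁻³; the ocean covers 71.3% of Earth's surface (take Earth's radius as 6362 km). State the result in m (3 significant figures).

≈ 0.125 m

Total mass lost = 411 Gt/yr × 113 yr = 4.644×10^4 Gt = 4.644×10^16 kg.
ρ_w = 1.027 g cm⁻³ = 1027 kg m⁻³, so water volume = 4.644×10^16 / 1027 = 4.522×10^13 m³.
Δh = 4.522×10^13 / 3.63×10^14 = 0.125 m.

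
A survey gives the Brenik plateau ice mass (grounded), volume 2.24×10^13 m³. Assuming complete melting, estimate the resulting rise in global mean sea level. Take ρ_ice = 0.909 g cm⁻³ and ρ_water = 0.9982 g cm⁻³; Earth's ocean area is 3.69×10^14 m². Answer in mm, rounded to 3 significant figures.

Brenik: 2.24×10^13 m³ × (909/998.2) = 2.040×10^13 m³ of water.
Spread over 3.69×10^14 m² of ocean, Δh = 2.040×10^13 / 3.69×10^14 = 0.0553 m = 55.3 mm.

≈ 55.3 mm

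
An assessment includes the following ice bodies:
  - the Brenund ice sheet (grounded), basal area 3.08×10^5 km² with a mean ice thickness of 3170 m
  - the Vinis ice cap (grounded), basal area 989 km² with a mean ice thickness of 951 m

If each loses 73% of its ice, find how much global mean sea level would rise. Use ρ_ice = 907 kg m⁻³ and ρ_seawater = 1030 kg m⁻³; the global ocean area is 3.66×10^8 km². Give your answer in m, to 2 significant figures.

Brenund: ice volume = 3.08×10^5 km² × 3170 m = 9.764×10^5 km³; 0.73 × 9.764×10^5 × (907/1030) = 6.276×10^5 km³ of water.
Vinis: ice volume = 989 km² × 951 m = 940.5 km³; 0.73 × 940.5 × (907/1030) = 604.6 km³ of water.
Total added water ≈ 6.282×10^14 m³ over 3.66×10^14 m² → Δh = 1.72 m.

≈ 1.7 m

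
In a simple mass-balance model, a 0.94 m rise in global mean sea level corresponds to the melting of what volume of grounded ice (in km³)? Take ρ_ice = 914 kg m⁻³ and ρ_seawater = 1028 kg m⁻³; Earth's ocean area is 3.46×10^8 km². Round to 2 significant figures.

Required water volume = Δh × A = 0.94 m × 3.46×10^14 m² = 3.252×10^14 m³ = 3.252×10^5 km³.
Ice volume = water volume × ρ_w/ρ_ice = 3.252×10^5 × 1028/914 = 3.7×10^5 km³.

≈ 3.7×10^5 km³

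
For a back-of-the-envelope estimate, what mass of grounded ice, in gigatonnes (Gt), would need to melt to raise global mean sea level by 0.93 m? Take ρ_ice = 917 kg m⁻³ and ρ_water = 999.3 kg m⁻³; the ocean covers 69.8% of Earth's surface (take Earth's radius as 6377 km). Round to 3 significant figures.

Required water volume = Δh × A = 0.93 m × 3.57×10^14 m² = 3.317×10^14 m³.
ρ_w = 999.3 kg m⁻³, so the mass of water = 3.317×10^14 m³ × 999.3 kg m⁻³ = 3.315×10^17 kg = 3.31×10^5 Gt (and the same mass of ice, by conservation).

≈ 3.31×10^5 Gt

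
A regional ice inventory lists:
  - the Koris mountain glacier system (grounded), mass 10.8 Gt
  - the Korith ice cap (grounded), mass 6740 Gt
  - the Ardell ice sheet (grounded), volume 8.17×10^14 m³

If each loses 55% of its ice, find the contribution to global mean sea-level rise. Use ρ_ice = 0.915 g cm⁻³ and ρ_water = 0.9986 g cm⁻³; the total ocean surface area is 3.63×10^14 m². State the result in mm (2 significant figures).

≈ 1100 mm

Koris: 0.55 × 10.8 Gt = 5.940×10^12 kg; dividing by ρ_w = 0.9986 g cm⁻³ = 998.6 kg m⁻³ gives 5.948×10^9 m³ of water.
Korith: 0.55 × 6740 Gt = 3.707×10^15 kg; dividing by ρ_w = 998.6 kg m⁻³ gives 3.712×10^12 m³ of water.
Ardell: 0.55 × 8.17×10^14 m³ × (915/998.6) = 4.117×10^14 m³ of water.
Total added water ≈ 4.154×10^14 m³ over 3.63×10^14 m² → Δh = 1.14 m = 1100 mm.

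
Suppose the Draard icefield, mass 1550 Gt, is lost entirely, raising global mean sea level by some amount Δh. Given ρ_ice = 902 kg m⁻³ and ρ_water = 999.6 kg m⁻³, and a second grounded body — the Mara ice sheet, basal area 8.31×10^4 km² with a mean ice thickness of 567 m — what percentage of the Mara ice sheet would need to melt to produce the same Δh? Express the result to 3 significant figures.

≈ 3.65 %

Equal sea-level rise means equal mass of meltwater, i.e. equal mass of ice lost.
Ice mass of Draard: 1.550×10^15 kg; ice mass of Mara: 4.250×10^16 kg.
Fraction required = 1.550×10^15 / 4.250×10^16 = 0.0365 → 3.65 %.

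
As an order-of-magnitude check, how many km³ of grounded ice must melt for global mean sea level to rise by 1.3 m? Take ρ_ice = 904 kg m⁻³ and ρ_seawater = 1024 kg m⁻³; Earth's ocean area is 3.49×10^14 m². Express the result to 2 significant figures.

≈ 5.1×10^5 km³

Required water volume = Δh × A = 1.3 m × 3.49×10^14 m² = 4.537×10^14 m³ = 4.537×10^5 km³.
Ice volume = water volume × ρ_w/ρ_ice = 4.537×10^5 × 1024/904 = 5.1×10^5 km³.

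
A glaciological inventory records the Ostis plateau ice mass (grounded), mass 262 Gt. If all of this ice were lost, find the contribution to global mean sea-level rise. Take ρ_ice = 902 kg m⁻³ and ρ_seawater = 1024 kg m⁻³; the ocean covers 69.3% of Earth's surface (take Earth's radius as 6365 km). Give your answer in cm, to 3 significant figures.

Ostis: 262 Gt = 2.620×10^14 kg; dividing by ρ_w = 1024 kg m⁻³ gives 2.559×10^11 m³ of water.
Spread over 3.53×10^14 m² of ocean, Δh = 2.559×10^11 / 3.53×10^14 = 7.25×10^-4 m = 0.0725 cm.

≈ 0.0725 cm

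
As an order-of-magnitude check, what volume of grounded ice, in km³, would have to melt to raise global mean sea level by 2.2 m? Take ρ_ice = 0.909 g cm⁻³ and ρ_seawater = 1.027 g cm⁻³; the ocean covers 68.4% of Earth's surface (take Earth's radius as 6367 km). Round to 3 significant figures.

Required water volume = Δh × A = 2.2 m × 3.48×10^14 m² = 7.666×10^14 m³ = 7.666×10^5 km³.
Ice volume = water volume × ρ_w/ρ_ice = 7.666×10^5 × 1027/909 = 8.66×10^5 km³.

≈ 8.66×10^5 km³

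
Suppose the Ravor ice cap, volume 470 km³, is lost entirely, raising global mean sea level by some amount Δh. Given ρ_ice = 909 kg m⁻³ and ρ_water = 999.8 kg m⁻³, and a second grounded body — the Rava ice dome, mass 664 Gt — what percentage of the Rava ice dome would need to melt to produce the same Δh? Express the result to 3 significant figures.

≈ 64.3 %

Equal sea-level rise means equal mass of meltwater, i.e. equal mass of ice lost.
Ice mass of Ravor: 4.272×10^14 kg; ice mass of Rava: 6.640×10^14 kg.
Fraction required = 4.272×10^14 / 6.640×10^14 = 0.643 → 64.3 %.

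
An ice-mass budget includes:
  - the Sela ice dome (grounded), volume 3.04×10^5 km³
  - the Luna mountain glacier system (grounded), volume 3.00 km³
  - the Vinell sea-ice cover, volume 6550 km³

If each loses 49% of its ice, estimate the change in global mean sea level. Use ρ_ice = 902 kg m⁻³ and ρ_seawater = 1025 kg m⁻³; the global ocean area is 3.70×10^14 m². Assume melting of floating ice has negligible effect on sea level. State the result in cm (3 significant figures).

Sela: 0.49 × 3.04×10^5 km³ × (902/1025) = 1.311×10^5 km³ of water.
Luna: 0.49 × 3.00 km³ × (902/1025) = 1.294 km³ of water.
The Vinell sea-ice cover is floating and already displaces its own weight of water, so its melt adds essentially nothing to sea level.
Total added water ≈ 1.311×10^14 m³ over 3.70×10^14 m² → Δh = 0.354 m = 35.4 cm.

≈ 35.4 cm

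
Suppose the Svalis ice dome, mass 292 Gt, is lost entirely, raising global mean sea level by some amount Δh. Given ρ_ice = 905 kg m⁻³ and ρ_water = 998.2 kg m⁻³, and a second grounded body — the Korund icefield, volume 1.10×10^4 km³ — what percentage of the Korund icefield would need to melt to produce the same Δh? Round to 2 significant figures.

Equal sea-level rise means equal mass of meltwater, i.e. equal mass of ice lost.
Ice mass of Svalis: 2.920×10^14 kg; ice mass of Korund: 9.955×10^15 kg.
Fraction required = 2.920×10^14 / 9.955×10^15 = 0.0293 → 2.9 %.

≈ 2.9 %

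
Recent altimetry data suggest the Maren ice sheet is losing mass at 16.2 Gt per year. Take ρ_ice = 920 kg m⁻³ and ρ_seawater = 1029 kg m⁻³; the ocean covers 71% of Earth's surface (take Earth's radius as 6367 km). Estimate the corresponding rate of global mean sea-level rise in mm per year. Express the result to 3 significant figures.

ρ_w = 1029 kg m⁻³. Annual water volume added = 16.2 Gt / ρ_w = 1.620×10^13 kg / 1029 kg m⁻³ = 1.574×10^10 m³.
Δh per year = 1.574×10^10 / 3.62×10^14 = 4.35×10^-5 m = 0.0435 mm.

≈ 0.0435 mm/yr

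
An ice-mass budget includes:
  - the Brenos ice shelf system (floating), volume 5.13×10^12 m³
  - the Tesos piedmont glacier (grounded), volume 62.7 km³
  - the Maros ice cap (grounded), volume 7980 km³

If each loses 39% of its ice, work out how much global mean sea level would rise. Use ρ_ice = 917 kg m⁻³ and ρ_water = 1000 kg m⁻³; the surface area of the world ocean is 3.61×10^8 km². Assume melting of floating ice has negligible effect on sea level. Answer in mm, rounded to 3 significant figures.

≈ 7.97 mm

The Brenos ice shelf system is floating and already displaces its own weight of water, so its melt adds essentially nothing to sea level.
Tesos: 0.39 × 62.7 km³ × (917/1000) = 22.42 km³ of water.
Maros: 0.39 × 7980 km³ × (917/1000) = 2854 km³ of water.
Total added water ≈ 2.876×10^12 m³ over 3.61×10^14 m² → Δh = 7.97×10^-3 m = 7.97 mm.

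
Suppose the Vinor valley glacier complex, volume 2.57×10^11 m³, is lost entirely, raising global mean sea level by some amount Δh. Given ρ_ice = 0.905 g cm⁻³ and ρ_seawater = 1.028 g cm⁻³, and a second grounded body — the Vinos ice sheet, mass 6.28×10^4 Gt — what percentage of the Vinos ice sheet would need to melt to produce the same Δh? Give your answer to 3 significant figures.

Equal sea-level rise means equal mass of meltwater, i.e. equal mass of ice lost.
Ice mass of Vinor: 2.326×10^14 kg; ice mass of Vinos: 6.280×10^16 kg.
Fraction required = 2.326×10^14 / 6.280×10^16 = 3.70×10^-3 → 0.370 %.

≈ 0.370 %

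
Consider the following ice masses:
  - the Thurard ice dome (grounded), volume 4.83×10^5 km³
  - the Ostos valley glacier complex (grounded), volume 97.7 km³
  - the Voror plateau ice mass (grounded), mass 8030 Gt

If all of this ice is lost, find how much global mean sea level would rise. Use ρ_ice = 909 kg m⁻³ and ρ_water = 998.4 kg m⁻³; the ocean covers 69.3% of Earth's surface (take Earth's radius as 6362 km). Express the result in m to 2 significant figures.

≈ 1.3 m

Thurard: 4.83×10^5 km³ × (909/998.4) = 4.398×10^5 km³ of water.
Ostos: 97.7 km³ × (909/998.4) = 88.95 km³ of water.
Voror: 8030 Gt = 8.030×10^15 kg; dividing by ρ_w = 998.4 kg m⁻³ gives 8.043×10^12 m³ of water.
Total added water ≈ 4.479×10^14 m³ over 3.52×10^14 m² → Δh = 1.27 m.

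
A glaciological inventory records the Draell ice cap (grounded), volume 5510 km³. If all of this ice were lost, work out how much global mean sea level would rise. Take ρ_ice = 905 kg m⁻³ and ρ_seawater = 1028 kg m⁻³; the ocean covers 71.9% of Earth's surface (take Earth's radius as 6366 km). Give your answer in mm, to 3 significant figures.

≈ 13.2 mm

Draell: 5510 km³ × (905/1028) = 4851 km³ of water.
Spread over 3.66×10^14 m² of ocean, Δh = 4.851×10^12 / 3.66×10^14 = 0.0132 m = 13.2 mm.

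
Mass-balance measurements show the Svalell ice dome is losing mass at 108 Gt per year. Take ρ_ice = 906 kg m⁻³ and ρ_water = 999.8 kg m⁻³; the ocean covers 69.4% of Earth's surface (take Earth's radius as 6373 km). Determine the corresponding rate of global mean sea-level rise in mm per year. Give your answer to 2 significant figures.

ρ_w = 999.8 kg m⁻³. Annual water volume added = 108 Gt / ρ_w = 1.080×10^14 kg / 999.8 kg m⁻³ = 1.080×10^11 m³.
Δh per year = 1.080×10^11 / 3.54×10^14 = 3.05×10^-4 m = 0.30 mm.

≈ 0.30 mm/yr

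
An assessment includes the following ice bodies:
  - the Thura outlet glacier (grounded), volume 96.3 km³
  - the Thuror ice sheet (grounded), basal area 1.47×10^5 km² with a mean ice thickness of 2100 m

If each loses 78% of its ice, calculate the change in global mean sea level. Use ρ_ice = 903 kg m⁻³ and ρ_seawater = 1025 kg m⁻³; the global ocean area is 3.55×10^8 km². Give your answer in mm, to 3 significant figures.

Thura: 0.78 × 96.3 km³ × (903/1025) = 66.17 km³ of water.
Thuror: ice volume = 1.47×10^5 km² × 2100 m = 3.087×10^5 km³; 0.78 × 3.087×10^5 × (903/1025) = 2.121×10^5 km³ of water.
Total added water ≈ 2.122×10^14 m³ over 3.55×10^14 m² → Δh = 0.598 m = 598 mm.

≈ 598 mm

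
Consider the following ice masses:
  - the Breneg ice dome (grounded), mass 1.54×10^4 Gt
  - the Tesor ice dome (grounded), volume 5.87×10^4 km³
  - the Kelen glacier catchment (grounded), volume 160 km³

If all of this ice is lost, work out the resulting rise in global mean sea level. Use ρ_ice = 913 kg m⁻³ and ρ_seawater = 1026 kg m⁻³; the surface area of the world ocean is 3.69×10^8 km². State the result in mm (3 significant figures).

≈ 183 mm

Breneg: 1.54×10^4 Gt = 1.540×10^16 kg; dividing by ρ_w = 1026 kg m⁻³ gives 1.501×10^13 m³ of water.
Tesor: 5.87×10^4 km³ × (913/1026) = 5.223×10^4 km³ of water.
Kelen: 160 km³ × (913/1026) = 142.4 km³ of water.
Total added water ≈ 6.739×10^13 m³ over 3.69×10^14 m² → Δh = 0.183 m = 183 mm.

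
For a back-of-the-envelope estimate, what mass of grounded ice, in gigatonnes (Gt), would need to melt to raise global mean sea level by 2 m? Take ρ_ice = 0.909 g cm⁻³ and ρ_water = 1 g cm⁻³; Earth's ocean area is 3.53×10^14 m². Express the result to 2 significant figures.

Required water volume = Δh × A = 2 m × 3.53×10^14 m² = 7.060×10^14 m³.
ρ_w = 1 g cm⁻³ = 1000 kg m⁻³, so the mass of water = 7.060×10^14 m³ × 1000 kg m⁻³ = 7.060×10^17 kg = 7.1×10^5 Gt (and the same mass of ice, by conservation).

≈ 7.1×10^5 Gt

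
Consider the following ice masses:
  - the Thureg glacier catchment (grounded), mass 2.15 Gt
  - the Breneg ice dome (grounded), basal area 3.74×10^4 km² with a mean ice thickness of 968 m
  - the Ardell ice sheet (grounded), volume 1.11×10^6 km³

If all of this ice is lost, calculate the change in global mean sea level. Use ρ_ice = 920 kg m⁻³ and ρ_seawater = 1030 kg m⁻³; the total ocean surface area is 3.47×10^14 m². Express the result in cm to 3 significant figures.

Thureg: 2.15 Gt = 2.150×10^12 kg; dividing by ρ_w = 1030 kg m⁻³ gives 2.087×10^9 m³ of water.
Breneg: ice volume = 3.74×10^4 km² × 968 m = 3.620×10^4 km³; 3.620×10^4 × (920/1030) = 3.234×10^4 km³ of water.
Ardell: 1.11×10^6 km³ × (920/1030) = 9.915×10^5 km³ of water.
Total added water ≈ 1.024×10^15 m³ over 3.47×10^14 m² → Δh = 2.95 m = 295 cm.

≈ 295 cm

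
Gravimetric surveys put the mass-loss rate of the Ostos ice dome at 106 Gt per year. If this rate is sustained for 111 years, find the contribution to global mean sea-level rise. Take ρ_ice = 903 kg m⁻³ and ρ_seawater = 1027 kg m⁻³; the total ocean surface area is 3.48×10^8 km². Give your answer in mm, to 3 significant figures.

Total mass lost = 106 Gt/yr × 111 yr = 1.177×10^4 Gt = 1.177×10^16 kg.
ρ_w = 1027 kg m⁻³, so water volume = 1.177×10^16 / 1027 = 1.146×10^13 m³.
Δh = 1.146×10^13 / 3.48×10^14 = 0.0329 m = 32.9 mm.

≈ 32.9 mm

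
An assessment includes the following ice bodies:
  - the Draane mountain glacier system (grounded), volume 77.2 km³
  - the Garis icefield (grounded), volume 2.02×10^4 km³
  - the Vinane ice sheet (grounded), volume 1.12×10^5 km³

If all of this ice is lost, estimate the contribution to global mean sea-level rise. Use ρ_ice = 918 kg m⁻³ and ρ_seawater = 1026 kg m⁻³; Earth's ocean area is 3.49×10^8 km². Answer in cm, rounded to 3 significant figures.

≈ 33.9 cm

Draane: 77.2 km³ × (918/1026) = 69.07 km³ of water.
Garis: 2.02×10^4 km³ × (918/1026) = 1.807×10^4 km³ of water.
Vinane: 1.12×10^5 km³ × (918/1026) = 1.002×10^5 km³ of water.
Total added water ≈ 1.184×10^14 m³ over 3.49×10^14 m² → Δh = 0.339 m = 33.9 cm.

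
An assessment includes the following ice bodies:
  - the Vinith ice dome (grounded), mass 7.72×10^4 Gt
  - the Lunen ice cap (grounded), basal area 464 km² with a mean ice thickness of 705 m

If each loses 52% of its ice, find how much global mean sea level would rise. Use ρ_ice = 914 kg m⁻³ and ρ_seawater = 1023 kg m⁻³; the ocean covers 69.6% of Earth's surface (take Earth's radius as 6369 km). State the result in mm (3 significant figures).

Vinith: 0.52 × 7.72×10^4 Gt = 4.014×10^16 kg; dividing by ρ_w = 1023 kg m⁻³ gives 3.924×10^13 m³ of water.
Lunen: ice volume = 464 km² × 705 m = 327.1 km³; 0.52 × 327.1 × (914/1023) = 152.0 km³ of water.
Total added water ≈ 3.939×10^13 m³ over 3.55×10^14 m² → Δh = 0.111 m = 111 mm.

≈ 111 mm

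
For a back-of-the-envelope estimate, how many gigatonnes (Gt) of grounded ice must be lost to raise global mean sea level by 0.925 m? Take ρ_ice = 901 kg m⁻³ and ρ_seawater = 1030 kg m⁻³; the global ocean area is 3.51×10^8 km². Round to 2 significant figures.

≈ 3.3×10^5 Gt

Required water volume = Δh × A = 0.925 m × 3.51×10^14 m² = 3.247×10^14 m³.
ρ_w = 1030 kg m⁻³, so the mass of water = 3.247×10^14 m³ × 1030 kg m⁻³ = 3.344×10^17 kg = 3.3×10^5 Gt (and the same mass of ice, by conservation).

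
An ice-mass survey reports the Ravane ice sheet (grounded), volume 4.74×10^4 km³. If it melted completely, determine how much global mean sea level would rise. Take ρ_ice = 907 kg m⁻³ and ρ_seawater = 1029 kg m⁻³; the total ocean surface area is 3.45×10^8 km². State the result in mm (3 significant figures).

Ravane: 4.74×10^4 km³ × (907/1029) = 4.178×10^4 km³ of water.
Spread over 3.45×10^14 m² of ocean, Δh = 4.178×10^13 / 3.45×10^14 = 0.121 m = 121 mm.

≈ 121 mm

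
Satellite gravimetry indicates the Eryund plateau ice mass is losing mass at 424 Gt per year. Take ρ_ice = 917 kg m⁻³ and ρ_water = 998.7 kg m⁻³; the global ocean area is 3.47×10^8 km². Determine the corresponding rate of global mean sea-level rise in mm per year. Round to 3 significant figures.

≈ 1.22 mm/yr

ρ_w = 998.7 kg m⁻³. Annual water volume added = 424 Gt / ρ_w = 4.240×10^14 kg / 998.7 kg m⁻³ = 4.246×10^11 m³.
Δh per year = 4.246×10^11 / 3.47×10^14 = 1.22×10^-3 m = 1.22 mm.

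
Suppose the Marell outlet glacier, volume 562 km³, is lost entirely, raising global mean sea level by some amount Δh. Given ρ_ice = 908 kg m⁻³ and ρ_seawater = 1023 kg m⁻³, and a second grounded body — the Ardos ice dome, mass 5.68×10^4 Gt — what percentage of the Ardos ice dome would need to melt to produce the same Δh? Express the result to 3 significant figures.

Equal sea-level rise means equal mass of meltwater, i.e. equal mass of ice lost.
Ice mass of Marell: 5.103×10^14 kg; ice mass of Ardos: 5.680×10^16 kg.
Fraction required = 5.103×10^14 / 5.680×10^16 = 8.98×10^-3 → 0.898 %.

≈ 0.898 %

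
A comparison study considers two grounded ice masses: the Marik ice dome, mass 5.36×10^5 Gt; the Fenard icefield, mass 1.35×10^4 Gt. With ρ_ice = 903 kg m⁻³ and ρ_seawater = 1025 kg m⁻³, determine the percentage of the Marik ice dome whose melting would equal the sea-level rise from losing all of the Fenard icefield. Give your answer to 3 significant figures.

≈ 2.52 %

Equal sea-level rise means equal mass of meltwater, i.e. equal mass of ice lost.
Ice mass of Fenard: 1.350×10^16 kg; ice mass of Marik: 5.360×10^17 kg.
Fraction required = 1.350×10^16 / 5.360×10^17 = 0.0252 → 2.52 %.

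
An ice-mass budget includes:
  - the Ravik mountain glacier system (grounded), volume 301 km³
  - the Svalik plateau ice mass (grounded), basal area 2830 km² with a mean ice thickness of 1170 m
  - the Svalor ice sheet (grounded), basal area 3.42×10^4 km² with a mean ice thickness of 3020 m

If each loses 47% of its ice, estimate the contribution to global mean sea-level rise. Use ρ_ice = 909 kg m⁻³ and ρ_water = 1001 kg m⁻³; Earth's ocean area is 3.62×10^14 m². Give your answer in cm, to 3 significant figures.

≈ 12.6 cm

Ravik: 0.47 × 301 km³ × (909/1001) = 128.5 km³ of water.
Svalik: ice volume = 2830 km² × 1170 m = 3311 km³; 0.47 × 3311 × (909/1001) = 1413 km³ of water.
Svalor: ice volume = 3.42×10^4 km² × 3020 m = 1.033×10^5 km³; 0.47 × 1.033×10^5 × (909/1001) = 4.408×10^4 km³ of water.
Total added water ≈ 4.562×10^13 m³ over 3.62×10^14 m² → Δh = 0.126 m = 12.6 cm.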